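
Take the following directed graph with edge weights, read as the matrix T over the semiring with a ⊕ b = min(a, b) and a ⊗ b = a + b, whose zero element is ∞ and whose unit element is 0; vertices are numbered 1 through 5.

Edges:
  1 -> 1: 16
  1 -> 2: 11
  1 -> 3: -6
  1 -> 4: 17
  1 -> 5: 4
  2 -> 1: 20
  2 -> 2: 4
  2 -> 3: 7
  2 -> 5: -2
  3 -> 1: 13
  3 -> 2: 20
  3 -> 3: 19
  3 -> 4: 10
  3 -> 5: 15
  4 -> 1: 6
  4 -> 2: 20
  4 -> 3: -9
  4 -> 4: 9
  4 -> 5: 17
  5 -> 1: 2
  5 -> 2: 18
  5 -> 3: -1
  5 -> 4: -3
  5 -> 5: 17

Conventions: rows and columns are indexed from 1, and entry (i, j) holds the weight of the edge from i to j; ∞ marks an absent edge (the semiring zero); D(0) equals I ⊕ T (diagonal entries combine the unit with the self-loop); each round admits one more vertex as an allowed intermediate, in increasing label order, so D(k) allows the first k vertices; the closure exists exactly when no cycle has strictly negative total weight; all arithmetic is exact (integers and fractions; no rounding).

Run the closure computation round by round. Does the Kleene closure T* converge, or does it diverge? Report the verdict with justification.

D(0):
  [0, 11, -6, 17, 4]
  [20, 0, 7, ∞, -2]
  [13, 20, 0, 10, 15]
  [6, 20, -9, 0, 17]
  [2, 18, -1, -3, 0]
D(1):
  [0, 11, -6, 17, 4]
  [20, 0, 7, 37, -2]
  [13, 20, 0, 10, 15]
  [6, 17, -9, 0, 10]
  [2, 13, -4, -3, 0]
D(2):
  [0, 11, -6, 17, 4]
  [20, 0, 7, 37, -2]
  [13, 20, 0, 10, 15]
  [6, 17, -9, 0, 10]
  [2, 13, -4, -3, 0]
D(3):
  [0, 11, -6, 4, 4]
  [20, 0, 7, 17, -2]
  [13, 20, 0, 10, 15]
  [4, 11, -9, 0, 6]
  [2, 13, -4, -3, 0]
D(4):
  [0, 11, -6, 4, 4]
  [20, 0, 7, 17, -2]
  [13, 20, 0, 10, 15]
  [4, 11, -9, 0, 6]
  [1, 8, -12, -3, 0]
D(5):
  [0, 11, -8, 1, 4]
  [-1, 0, -14, -5, -2]
  [13, 20, 0, 10, 15]
  [4, 11, -9, 0, 6]
  [1, 8, -12, -3, 0]
Key observation: every diagonal entry stays at the unit through all rounds, so no improving cycle exists.
Answer: CONVERGES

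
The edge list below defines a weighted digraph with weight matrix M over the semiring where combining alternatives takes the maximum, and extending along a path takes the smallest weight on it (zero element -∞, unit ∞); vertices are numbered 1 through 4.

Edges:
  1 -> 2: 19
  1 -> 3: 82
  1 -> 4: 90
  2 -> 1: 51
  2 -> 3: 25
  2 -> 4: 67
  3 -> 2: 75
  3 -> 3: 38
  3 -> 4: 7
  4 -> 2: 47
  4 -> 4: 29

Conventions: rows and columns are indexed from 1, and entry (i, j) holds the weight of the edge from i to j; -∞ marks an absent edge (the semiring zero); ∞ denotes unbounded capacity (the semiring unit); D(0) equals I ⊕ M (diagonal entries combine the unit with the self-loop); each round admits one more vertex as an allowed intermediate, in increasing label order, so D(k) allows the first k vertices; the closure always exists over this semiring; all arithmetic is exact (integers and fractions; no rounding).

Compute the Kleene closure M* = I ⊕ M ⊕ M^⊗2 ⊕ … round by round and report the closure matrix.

D(0):
  [∞, 19, 82, 90]
  [51, ∞, 25, 67]
  [-∞, 75, ∞, 7]
  [-∞, 47, -∞, ∞]
D(1):
  [∞, 19, 82, 90]
  [51, ∞, 51, 67]
  [-∞, 75, ∞, 7]
  [-∞, 47, -∞, ∞]
D(2):
  [∞, 19, 82, 90]
  [51, ∞, 51, 67]
  [51, 75, ∞, 67]
  [47, 47, 47, ∞]
D(3):
  [∞, 75, 82, 90]
  [51, ∞, 51, 67]
  [51, 75, ∞, 67]
  [47, 47, 47, ∞]
D(4):
  [∞, 75, 82, 90]
  [51, ∞, 51, 67]
  [51, 75, ∞, 67]
  [47, 47, 47, ∞]
Answer: M* = [[∞, 75, 82, 90], [51, ∞, 51, 67], [51, 75, ∞, 67], [47, 47, 47, ∞]]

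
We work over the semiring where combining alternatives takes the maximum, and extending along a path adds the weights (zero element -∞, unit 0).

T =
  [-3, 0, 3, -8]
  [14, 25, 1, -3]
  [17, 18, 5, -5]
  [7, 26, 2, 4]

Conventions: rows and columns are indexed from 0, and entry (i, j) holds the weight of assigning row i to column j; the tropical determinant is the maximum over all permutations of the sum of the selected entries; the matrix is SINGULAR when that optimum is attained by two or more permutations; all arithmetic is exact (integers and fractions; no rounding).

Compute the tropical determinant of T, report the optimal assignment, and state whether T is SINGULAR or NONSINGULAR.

σ = (0, 1, 2, 3): (-3) + 25 + 5 + 4 = 31
σ = (0, 1, 3, 2): (-3) + 25 + (-5) + 2 = 19
σ = (0, 2, 1, 3): (-3) + 1 + 18 + 4 = 20
σ = (0, 2, 3, 1): (-3) + 1 + (-5) + 26 = 19
σ = (0, 3, 1, 2): (-3) + (-3) + 18 + 2 = 14
σ = (0, 3, 2, 1): (-3) + (-3) + 5 + 26 = 25
σ = (1, 0, 2, 3): 0 + 14 + 5 + 4 = 23
σ = (1, 0, 3, 2): 0 + 14 + (-5) + 2 = 11
σ = (1, 2, 0, 3): 0 + 1 + 17 + 4 = 22
σ = (1, 2, 3, 0): 0 + 1 + (-5) + 7 = 3
σ = (1, 3, 0, 2): 0 + (-3) + 17 + 2 = 16
σ = (1, 3, 2, 0): 0 + (-3) + 5 + 7 = 9
σ = (2, 0, 1, 3): 3 + 14 + 18 + 4 = 39
σ = (2, 0, 3, 1): 3 + 14 + (-5) + 26 = 38
σ = (2, 1, 0, 3): 3 + 25 + 17 + 4 = 49
σ = (2, 1, 3, 0): 3 + 25 + (-5) + 7 = 30
σ = (2, 3, 0, 1): 3 + (-3) + 17 + 26 = 43
σ = (2, 3, 1, 0): 3 + (-3) + 18 + 7 = 25
σ = (3, 0, 1, 2): (-8) + 14 + 18 + 2 = 26
σ = (3, 0, 2, 1): (-8) + 14 + 5 + 26 = 37
σ = (3, 1, 0, 2): (-8) + 25 + 17 + 2 = 36
σ = (3, 1, 2, 0): (-8) + 25 + 5 + 7 = 29
σ = (3, 2, 0, 1): (-8) + 1 + 17 + 26 = 36
σ = (3, 2, 1, 0): (-8) + 1 + 18 + 7 = 18
Optimal value attained by: σ = (2, 1, 0, 3).
Answer: det⊕(T) = 49; verdict: NONSINGULAR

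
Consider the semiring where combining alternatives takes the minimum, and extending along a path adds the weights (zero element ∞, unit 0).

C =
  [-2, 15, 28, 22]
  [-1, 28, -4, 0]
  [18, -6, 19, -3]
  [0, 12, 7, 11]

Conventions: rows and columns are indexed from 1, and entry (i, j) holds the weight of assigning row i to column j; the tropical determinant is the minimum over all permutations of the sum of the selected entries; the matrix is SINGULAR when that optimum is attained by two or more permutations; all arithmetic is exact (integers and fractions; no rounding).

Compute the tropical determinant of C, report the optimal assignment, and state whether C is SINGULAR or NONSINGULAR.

σ = (1, 2, 3, 4): (-2) + 28 + 19 + 11 = 56
σ = (1, 2, 4, 3): (-2) + 28 + (-3) + 7 = 30
σ = (1, 3, 2, 4): (-2) + (-4) + (-6) + 11 = -1
σ = (1, 3, 4, 2): (-2) + (-4) + (-3) + 12 = 3
σ = (1, 4, 2, 3): (-2) + 0 + (-6) + 7 = -1
σ = (1, 4, 3, 2): (-2) + 0 + 19 + 12 = 29
σ = (2, 1, 3, 4): 15 + (-1) + 19 + 11 = 44
σ = (2, 1, 4, 3): 15 + (-1) + (-3) + 7 = 18
σ = (2, 3, 1, 4): 15 + (-4) + 18 + 11 = 40
σ = (2, 3, 4, 1): 15 + (-4) + (-3) + 0 = 8
σ = (2, 4, 1, 3): 15 + 0 + 18 + 7 = 40
σ = (2, 4, 3, 1): 15 + 0 + 19 + 0 = 34
σ = (3, 1, 2, 4): 28 + (-1) + (-6) + 11 = 32
σ = (3, 1, 4, 2): 28 + (-1) + (-3) + 12 = 36
σ = (3, 2, 1, 4): 28 + 28 + 18 + 11 = 85
σ = (3, 2, 4, 1): 28 + 28 + (-3) + 0 = 53
σ = (3, 4, 1, 2): 28 + 0 + 18 + 12 = 58
σ = (3, 4, 2, 1): 28 + 0 + (-6) + 0 = 22
σ = (4, 1, 2, 3): 22 + (-1) + (-6) + 7 = 22
σ = (4, 1, 3, 2): 22 + (-1) + 19 + 12 = 52
σ = (4, 2, 1, 3): 22 + 28 + 18 + 7 = 75
σ = (4, 2, 3, 1): 22 + 28 + 19 + 0 = 69
σ = (4, 3, 1, 2): 22 + (-4) + 18 + 12 = 48
σ = (4, 3, 2, 1): 22 + (-4) + (-6) + 0 = 12
Optimal value attained by: σ = (1, 3, 2, 4).
Answer: det⊕(C) = -1; verdict: SINGULAR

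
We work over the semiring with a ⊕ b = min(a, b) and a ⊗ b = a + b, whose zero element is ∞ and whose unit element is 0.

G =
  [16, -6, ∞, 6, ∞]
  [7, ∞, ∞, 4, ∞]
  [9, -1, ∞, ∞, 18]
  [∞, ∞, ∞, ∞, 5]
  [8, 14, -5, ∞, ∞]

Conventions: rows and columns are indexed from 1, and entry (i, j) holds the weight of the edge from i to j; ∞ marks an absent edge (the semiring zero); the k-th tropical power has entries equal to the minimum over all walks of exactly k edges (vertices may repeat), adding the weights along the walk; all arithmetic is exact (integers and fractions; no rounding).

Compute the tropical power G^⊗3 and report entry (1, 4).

G^⊗2:
  [1, 10, ∞, -2, 11]
  [23, 1, ∞, 13, 9]
  [6, 3, 13, 3, ∞]
  [13, 19, 0, ∞, ∞]
  [4, -6, ∞, 14, 13]
G^⊗3:
  [17, -5, 6, 7, 3]
  [8, 17, 4, 5, 18]
  [10, 0, ∞, 7, 8]
  [9, -1, ∞, 19, 18]
  [1, -2, 8, -2, 19]
Key observation: the optimum is the walk 1->2->1->4, with weight (-6) + 7 + 6 = 7.
Optimal value attained by: walk 1->2->1->4.
Answer: (G^⊗3)[1][4] = 7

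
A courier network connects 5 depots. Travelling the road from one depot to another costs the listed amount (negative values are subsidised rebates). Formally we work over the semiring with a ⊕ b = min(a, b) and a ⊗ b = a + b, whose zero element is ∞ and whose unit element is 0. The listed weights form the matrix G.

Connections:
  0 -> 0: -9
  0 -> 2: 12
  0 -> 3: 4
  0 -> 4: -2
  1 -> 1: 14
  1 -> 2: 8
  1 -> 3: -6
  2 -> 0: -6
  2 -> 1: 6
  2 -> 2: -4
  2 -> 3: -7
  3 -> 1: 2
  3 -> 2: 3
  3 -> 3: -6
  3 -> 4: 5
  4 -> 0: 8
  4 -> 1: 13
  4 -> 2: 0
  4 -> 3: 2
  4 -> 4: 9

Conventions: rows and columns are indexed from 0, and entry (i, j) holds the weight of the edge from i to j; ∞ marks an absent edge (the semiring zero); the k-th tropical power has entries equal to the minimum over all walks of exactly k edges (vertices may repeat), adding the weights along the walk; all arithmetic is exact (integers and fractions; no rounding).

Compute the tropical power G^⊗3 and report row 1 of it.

G^⊗2:
  [-18, 6, -2, -5, -11]
  [2, -4, -3, -12, -1]
  [-15, -5, -8, -13, -8]
  [-3, -4, -3, -12, -1]
  [-6, 4, -4, -7, 6]
G^⊗3:
  [-27, -3, -11, -14, -20]
  [-9, -10, -9, -18, -7]
  [-24, -11, -12, -19, -17]
  [-12, -10, -9, -18, -7]
  [-15, -5, -8, -13, -8]
Answer: row 1 of G^⊗3 = [-9, -10, -9, -18, -7]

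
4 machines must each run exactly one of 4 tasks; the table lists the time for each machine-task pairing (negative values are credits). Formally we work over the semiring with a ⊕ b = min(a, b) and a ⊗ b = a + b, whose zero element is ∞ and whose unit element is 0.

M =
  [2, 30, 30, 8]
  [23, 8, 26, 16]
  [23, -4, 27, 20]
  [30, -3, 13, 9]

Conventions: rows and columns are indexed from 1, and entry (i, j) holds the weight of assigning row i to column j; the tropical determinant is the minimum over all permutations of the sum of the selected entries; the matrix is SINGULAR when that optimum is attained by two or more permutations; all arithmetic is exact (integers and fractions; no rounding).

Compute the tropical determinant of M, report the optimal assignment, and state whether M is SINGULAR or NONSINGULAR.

σ = (1, 2, 3, 4): 2 + 8 + 27 + 9 = 46
σ = (1, 2, 4, 3): 2 + 8 + 20 + 13 = 43
σ = (1, 3, 2, 4): 2 + 26 + (-4) + 9 = 33
σ = (1, 3, 4, 2): 2 + 26 + 20 + (-3) = 45
σ = (1, 4, 2, 3): 2 + 16 + (-4) + 13 = 27
σ = (1, 4, 3, 2): 2 + 16 + 27 + (-3) = 42
σ = (2, 1, 3, 4): 30 + 23 + 27 + 9 = 89
σ = (2, 1, 4, 3): 30 + 23 + 20 + 13 = 86
σ = (2, 3, 1, 4): 30 + 26 + 23 + 9 = 88
σ = (2, 3, 4, 1): 30 + 26 + 20 + 30 = 106
σ = (2, 4, 1, 3): 30 + 16 + 23 + 13 = 82
σ = (2, 4, 3, 1): 30 + 16 + 27 + 30 = 103
σ = (3, 1, 2, 4): 30 + 23 + (-4) + 9 = 58
σ = (3, 1, 4, 2): 30 + 23 + 20 + (-3) = 70
σ = (3, 2, 1, 4): 30 + 8 + 23 + 9 = 70
σ = (3, 2, 4, 1): 30 + 8 + 20 + 30 = 88
σ = (3, 4, 1, 2): 30 + 16 + 23 + (-3) = 66
σ = (3, 4, 2, 1): 30 + 16 + (-4) + 30 = 72
σ = (4, 1, 2, 3): 8 + 23 + (-4) + 13 = 40
σ = (4, 1, 3, 2): 8 + 23 + 27 + (-3) = 55
σ = (4, 2, 1, 3): 8 + 8 + 23 + 13 = 52
σ = (4, 2, 3, 1): 8 + 8 + 27 + 30 = 73
σ = (4, 3, 1, 2): 8 + 26 + 23 + (-3) = 54
σ = (4, 3, 2, 1): 8 + 26 + (-4) + 30 = 60
Optimal value attained by: σ = (1, 4, 2, 3).
Answer: det⊕(M) = 27; verdict: NONSINGULAR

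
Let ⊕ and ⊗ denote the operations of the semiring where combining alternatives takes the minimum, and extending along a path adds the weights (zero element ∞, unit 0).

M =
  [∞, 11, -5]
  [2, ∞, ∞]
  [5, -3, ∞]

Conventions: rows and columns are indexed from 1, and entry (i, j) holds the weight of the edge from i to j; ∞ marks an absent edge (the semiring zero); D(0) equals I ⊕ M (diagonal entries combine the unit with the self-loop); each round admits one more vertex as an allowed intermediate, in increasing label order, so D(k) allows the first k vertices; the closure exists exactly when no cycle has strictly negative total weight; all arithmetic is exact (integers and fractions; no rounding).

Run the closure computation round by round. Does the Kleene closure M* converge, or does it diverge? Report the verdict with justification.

D(0):
  [0, 11, -5]
  [2, 0, ∞]
  [5, -3, 0]
D(1):
  [0, 11, -5]
  [2, 0, -3]
  [5, -3, 0]
Detection: at round 2, diagonal entry (3, 3) turns strictly negative.
Key observation: the cycle 3->2->1->3 has total weight (-3) + 2 + (-5), which is strictly negative.
Answer: DIVERGES — negative cycle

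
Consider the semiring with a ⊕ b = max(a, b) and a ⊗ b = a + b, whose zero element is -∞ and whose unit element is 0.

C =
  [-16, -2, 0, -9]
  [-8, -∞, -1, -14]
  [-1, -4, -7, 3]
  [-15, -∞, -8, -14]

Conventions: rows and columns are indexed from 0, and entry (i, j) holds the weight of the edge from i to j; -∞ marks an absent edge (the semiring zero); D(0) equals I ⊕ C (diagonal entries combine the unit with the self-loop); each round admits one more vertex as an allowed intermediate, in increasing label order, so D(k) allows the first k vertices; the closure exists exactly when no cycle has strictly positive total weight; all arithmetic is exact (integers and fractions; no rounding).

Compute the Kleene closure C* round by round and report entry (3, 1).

D(0):
  [0, -2, 0, -9]
  [-8, 0, -1, -14]
  [-1, -4, 0, 3]
  [-15, -∞, -8, 0]
D(1):
  [0, -2, 0, -9]
  [-8, 0, -1, -14]
  [-1, -3, 0, 3]
  [-15, -17, -8, 0]
D(2):
  [0, -2, 0, -9]
  [-8, 0, -1, -14]
  [-1, -3, 0, 3]
  [-15, -17, -8, 0]
D(3):
  [0, -2, 0, 3]
  [-2, 0, -1, 2]
  [-1, -3, 0, 3]
  [-9, -11, -8, 0]
D(4):
  [0, -2, 0, 3]
  [-2, 0, -1, 2]
  [-1, -3, 0, 3]
  [-9, -11, -8, 0]
Answer: C*[3][1] = -11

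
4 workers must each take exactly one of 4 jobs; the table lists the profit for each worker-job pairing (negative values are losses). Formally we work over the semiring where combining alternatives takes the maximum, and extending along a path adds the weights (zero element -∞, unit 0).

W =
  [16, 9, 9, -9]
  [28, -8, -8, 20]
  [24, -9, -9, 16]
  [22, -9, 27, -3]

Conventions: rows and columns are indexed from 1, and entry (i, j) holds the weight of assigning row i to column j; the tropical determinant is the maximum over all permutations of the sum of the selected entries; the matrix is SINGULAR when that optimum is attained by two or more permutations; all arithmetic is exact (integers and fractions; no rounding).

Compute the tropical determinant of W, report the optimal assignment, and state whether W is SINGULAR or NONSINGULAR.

σ = (1, 2, 3, 4): 16 + (-8) + (-9) + (-3) = -4
σ = (1, 2, 4, 3): 16 + (-8) + 16 + 27 = 51
σ = (1, 3, 2, 4): 16 + (-8) + (-9) + (-3) = -4
σ = (1, 3, 4, 2): 16 + (-8) + 16 + (-9) = 15
σ = (1, 4, 2, 3): 16 + 20 + (-9) + 27 = 54
σ = (1, 4, 3, 2): 16 + 20 + (-9) + (-9) = 18
σ = (2, 1, 3, 4): 9 + 28 + (-9) + (-3) = 25
σ = (2, 1, 4, 3): 9 + 28 + 16 + 27 = 80
σ = (2, 3, 1, 4): 9 + (-8) + 24 + (-3) = 22
σ = (2, 3, 4, 1): 9 + (-8) + 16 + 22 = 39
σ = (2, 4, 1, 3): 9 + 20 + 24 + 27 = 80
σ = (2, 4, 3, 1): 9 + 20 + (-9) + 22 = 42
σ = (3, 1, 2, 4): 9 + 28 + (-9) + (-3) = 25
σ = (3, 1, 4, 2): 9 + 28 + 16 + (-9) = 44
σ = (3, 2, 1, 4): 9 + (-8) + 24 + (-3) = 22
σ = (3, 2, 4, 1): 9 + (-8) + 16 + 22 = 39
σ = (3, 4, 1, 2): 9 + 20 + 24 + (-9) = 44
σ = (3, 4, 2, 1): 9 + 20 + (-9) + 22 = 42
σ = (4, 1, 2, 3): (-9) + 28 + (-9) + 27 = 37
σ = (4, 1, 3, 2): (-9) + 28 + (-9) + (-9) = 1
σ = (4, 2, 1, 3): (-9) + (-8) + 24 + 27 = 34
σ = (4, 2, 3, 1): (-9) + (-8) + (-9) + 22 = -4
σ = (4, 3, 1, 2): (-9) + (-8) + 24 + (-9) = -2
σ = (4, 3, 2, 1): (-9) + (-8) + (-9) + 22 = -4
Optimal value attained by: σ = (2, 1, 4, 3).
Answer: det⊕(W) = 80; verdict: SINGULAR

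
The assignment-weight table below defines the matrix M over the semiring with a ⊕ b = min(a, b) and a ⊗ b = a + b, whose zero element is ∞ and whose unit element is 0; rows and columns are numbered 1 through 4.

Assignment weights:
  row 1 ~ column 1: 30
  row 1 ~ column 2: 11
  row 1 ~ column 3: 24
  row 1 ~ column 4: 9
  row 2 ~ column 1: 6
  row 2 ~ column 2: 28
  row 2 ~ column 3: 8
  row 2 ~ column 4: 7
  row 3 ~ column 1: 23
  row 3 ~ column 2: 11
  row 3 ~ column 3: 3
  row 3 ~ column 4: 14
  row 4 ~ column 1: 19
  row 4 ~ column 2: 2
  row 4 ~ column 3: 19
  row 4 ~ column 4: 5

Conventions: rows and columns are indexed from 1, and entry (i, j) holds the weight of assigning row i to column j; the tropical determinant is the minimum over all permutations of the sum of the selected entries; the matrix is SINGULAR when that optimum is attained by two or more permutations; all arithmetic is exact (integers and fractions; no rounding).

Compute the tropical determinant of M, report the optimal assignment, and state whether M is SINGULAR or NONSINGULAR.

σ = (1, 2, 3, 4): 30 + 28 + 3 + 5 = 66
σ = (1, 2, 4, 3): 30 + 28 + 14 + 19 = 91
σ = (1, 3, 2, 4): 30 + 8 + 11 + 5 = 54
σ = (1, 3, 4, 2): 30 + 8 + 14 + 2 = 54
σ = (1, 4, 2, 3): 30 + 7 + 11 + 19 = 67
σ = (1, 4, 3, 2): 30 + 7 + 3 + 2 = 42
σ = (2, 1, 3, 4): 11 + 6 + 3 + 5 = 25
σ = (2, 1, 4, 3): 11 + 6 + 14 + 19 = 50
σ = (2, 3, 1, 4): 11 + 8 + 23 + 5 = 47
σ = (2, 3, 4, 1): 11 + 8 + 14 + 19 = 52
σ = (2, 4, 1, 3): 11 + 7 + 23 + 19 = 60
σ = (2, 4, 3, 1): 11 + 7 + 3 + 19 = 40
σ = (3, 1, 2, 4): 24 + 6 + 11 + 5 = 46
σ = (3, 1, 4, 2): 24 + 6 + 14 + 2 = 46
σ = (3, 2, 1, 4): 24 + 28 + 23 + 5 = 80
σ = (3, 2, 4, 1): 24 + 28 + 14 + 19 = 85
σ = (3, 4, 1, 2): 24 + 7 + 23 + 2 = 56
σ = (3, 4, 2, 1): 24 + 7 + 11 + 19 = 61
σ = (4, 1, 2, 3): 9 + 6 + 11 + 19 = 45
σ = (4, 1, 3, 2): 9 + 6 + 3 + 2 = 20
σ = (4, 2, 1, 3): 9 + 28 + 23 + 19 = 79
σ = (4, 2, 3, 1): 9 + 28 + 3 + 19 = 59
σ = (4, 3, 1, 2): 9 + 8 + 23 + 2 = 42
σ = (4, 3, 2, 1): 9 + 8 + 11 + 19 = 47
Optimal value attained by: σ = (4, 1, 3, 2).
Answer: det⊕(M) = 20; verdict: NONSINGULAR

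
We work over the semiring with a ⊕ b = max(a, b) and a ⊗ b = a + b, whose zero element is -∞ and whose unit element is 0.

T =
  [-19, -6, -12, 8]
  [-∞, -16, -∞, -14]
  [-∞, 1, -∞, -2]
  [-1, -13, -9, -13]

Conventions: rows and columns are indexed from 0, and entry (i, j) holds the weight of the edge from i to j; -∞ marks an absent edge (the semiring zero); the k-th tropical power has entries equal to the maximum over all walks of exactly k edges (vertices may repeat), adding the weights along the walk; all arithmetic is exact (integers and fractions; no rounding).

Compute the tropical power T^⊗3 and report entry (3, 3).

T^⊗2:
  [7, -5, -1, -5]
  [-15, -27, -23, -27]
  [-3, -15, -11, -13]
  [-14, -7, -13, 7]
T^⊗3:
  [-6, 1, -5, 15]
  [-28, -21, -27, -7]
  [-14, -9, -15, 5]
  [6, -6, -2, -6]
Key observation: the optimum is the walk 3->0->3->3, with weight (-1) + 8 + (-13) = -6.
Optimal value attained by: walk 3->0->3->3.
Answer: (T^⊗3)[3][3] = -6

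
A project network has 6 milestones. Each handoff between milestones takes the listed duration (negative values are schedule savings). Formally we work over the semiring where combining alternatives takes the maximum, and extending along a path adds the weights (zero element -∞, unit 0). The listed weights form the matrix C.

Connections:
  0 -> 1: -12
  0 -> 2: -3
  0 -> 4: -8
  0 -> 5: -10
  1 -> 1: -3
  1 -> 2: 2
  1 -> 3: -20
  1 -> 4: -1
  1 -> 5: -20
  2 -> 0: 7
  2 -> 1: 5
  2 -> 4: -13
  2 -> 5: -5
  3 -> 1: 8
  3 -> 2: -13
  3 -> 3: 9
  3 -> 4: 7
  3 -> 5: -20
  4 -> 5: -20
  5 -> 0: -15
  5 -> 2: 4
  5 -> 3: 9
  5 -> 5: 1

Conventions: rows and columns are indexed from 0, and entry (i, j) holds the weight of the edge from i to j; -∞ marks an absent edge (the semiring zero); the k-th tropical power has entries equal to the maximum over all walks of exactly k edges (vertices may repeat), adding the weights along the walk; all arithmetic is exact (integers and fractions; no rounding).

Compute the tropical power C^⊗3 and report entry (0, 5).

C^⊗2:
  [4, 2, -6, -1, -13, -8]
  [9, 7, -1, -11, -4, -3]
  [-20, 2, 7, 4, 4, -3]
  [-6, 17, 10, 18, 16, -11]
  [-35, -∞, -16, -11, -∞, -19]
  [11, 17, 5, 18, 16, 2]
C^⊗3:
  [1, 7, 4, 8, 6, -6]
  [6, 4, 9, 6, 6, -1]
  [14, 12, 4, 13, 11, 2]
  [17, 26, 19, 27, 25, 5]
  [-9, -3, -15, -2, -4, -18]
  [12, 26, 19, 27, 25, 3]
Key observation: the optimum is the walk 0->2->0->5, with weight (-3) + 7 + (-10) = -6.
Optimal value attained by: walk 0->2->0->5.
Answer: (C^⊗3)[0][5] = -6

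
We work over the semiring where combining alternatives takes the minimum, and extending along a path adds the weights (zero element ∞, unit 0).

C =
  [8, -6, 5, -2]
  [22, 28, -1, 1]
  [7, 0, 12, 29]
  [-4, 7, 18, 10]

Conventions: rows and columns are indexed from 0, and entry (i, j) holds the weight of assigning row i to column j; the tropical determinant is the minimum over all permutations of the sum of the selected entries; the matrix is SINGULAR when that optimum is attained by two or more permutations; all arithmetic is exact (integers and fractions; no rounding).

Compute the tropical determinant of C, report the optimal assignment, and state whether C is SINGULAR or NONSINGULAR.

σ = (0, 1, 2, 3): 8 + 28 + 12 + 10 = 58
σ = (0, 1, 3, 2): 8 + 28 + 29 + 18 = 83
σ = (0, 2, 1, 3): 8 + (-1) + 0 + 10 = 17
σ = (0, 2, 3, 1): 8 + (-1) + 29 + 7 = 43
σ = (0, 3, 1, 2): 8 + 1 + 0 + 18 = 27
σ = (0, 3, 2, 1): 8 + 1 + 12 + 7 = 28
σ = (1, 0, 2, 3): (-6) + 22 + 12 + 10 = 38
σ = (1, 0, 3, 2): (-6) + 22 + 29 + 18 = 63
σ = (1, 2, 0, 3): (-6) + (-1) + 7 + 10 = 10
σ = (1, 2, 3, 0): (-6) + (-1) + 29 + (-4) = 18
σ = (1, 3, 0, 2): (-6) + 1 + 7 + 18 = 20
σ = (1, 3, 2, 0): (-6) + 1 + 12 + (-4) = 3
σ = (2, 0, 1, 3): 5 + 22 + 0 + 10 = 37
σ = (2, 0, 3, 1): 5 + 22 + 29 + 7 = 63
σ = (2, 1, 0, 3): 5 + 28 + 7 + 10 = 50
σ = (2, 1, 3, 0): 5 + 28 + 29 + (-4) = 58
σ = (2, 3, 0, 1): 5 + 1 + 7 + 7 = 20
σ = (2, 3, 1, 0): 5 + 1 + 0 + (-4) = 2
σ = (3, 0, 1, 2): (-2) + 22 + 0 + 18 = 38
σ = (3, 0, 2, 1): (-2) + 22 + 12 + 7 = 39
σ = (3, 1, 0, 2): (-2) + 28 + 7 + 18 = 51
σ = (3, 1, 2, 0): (-2) + 28 + 12 + (-4) = 34
σ = (3, 2, 0, 1): (-2) + (-1) + 7 + 7 = 11
σ = (3, 2, 1, 0): (-2) + (-1) + 0 + (-4) = -7
Optimal value attained by: σ = (3, 2, 1, 0).
Answer: det⊕(C) = -7; verdict: NONSINGULAR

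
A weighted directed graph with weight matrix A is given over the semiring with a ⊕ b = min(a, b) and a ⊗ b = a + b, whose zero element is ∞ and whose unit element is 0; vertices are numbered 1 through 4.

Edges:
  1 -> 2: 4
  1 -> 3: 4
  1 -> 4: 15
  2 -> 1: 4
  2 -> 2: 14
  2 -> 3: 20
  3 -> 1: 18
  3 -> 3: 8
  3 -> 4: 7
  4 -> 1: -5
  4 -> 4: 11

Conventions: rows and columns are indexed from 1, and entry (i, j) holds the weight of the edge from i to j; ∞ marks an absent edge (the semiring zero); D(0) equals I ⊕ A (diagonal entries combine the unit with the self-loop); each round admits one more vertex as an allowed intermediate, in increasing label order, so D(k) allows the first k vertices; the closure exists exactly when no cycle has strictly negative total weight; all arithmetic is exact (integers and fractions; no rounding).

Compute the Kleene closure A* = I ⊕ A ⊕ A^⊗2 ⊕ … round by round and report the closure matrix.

D(0):
  [0, 4, 4, 15]
  [4, 0, 20, ∞]
  [18, ∞, 0, 7]
  [-5, ∞, ∞, 0]
D(1):
  [0, 4, 4, 15]
  [4, 0, 8, 19]
  [18, 22, 0, 7]
  [-5, -1, -1, 0]
D(2):
  [0, 4, 4, 15]
  [4, 0, 8, 19]
  [18, 22, 0, 7]
  [-5, -1, -1, 0]
D(3):
  [0, 4, 4, 11]
  [4, 0, 8, 15]
  [18, 22, 0, 7]
  [-5, -1, -1, 0]
D(4):
  [0, 4, 4, 11]
  [4, 0, 8, 15]
  [2, 6, 0, 7]
  [-5, -1, -1, 0]
Answer: A* = [[0, 4, 4, 11], [4, 0, 8, 15], [2, 6, 0, 7], [-5, -1, -1, 0]]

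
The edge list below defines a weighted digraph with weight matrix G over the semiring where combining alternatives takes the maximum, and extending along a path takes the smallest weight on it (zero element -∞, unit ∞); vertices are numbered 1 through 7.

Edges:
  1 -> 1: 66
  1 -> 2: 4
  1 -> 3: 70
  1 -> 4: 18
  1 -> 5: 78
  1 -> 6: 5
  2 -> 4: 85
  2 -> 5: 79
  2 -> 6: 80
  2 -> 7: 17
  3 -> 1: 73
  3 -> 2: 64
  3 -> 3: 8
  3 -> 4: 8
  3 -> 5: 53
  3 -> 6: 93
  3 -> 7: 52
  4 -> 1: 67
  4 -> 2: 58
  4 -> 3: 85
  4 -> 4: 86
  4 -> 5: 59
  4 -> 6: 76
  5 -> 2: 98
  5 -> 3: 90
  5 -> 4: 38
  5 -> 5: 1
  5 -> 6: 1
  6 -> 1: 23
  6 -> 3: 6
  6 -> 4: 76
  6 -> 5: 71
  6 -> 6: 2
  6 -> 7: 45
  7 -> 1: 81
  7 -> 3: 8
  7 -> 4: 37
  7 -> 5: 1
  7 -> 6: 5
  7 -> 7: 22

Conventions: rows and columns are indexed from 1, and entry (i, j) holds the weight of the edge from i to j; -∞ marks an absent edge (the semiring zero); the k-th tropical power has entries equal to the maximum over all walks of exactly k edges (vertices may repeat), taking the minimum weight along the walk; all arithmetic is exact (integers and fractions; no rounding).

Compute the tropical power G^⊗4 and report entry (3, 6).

G^⊗2:
  [70, 78, 78, 38, 66, 70, 52]
  [67, 79, 85, 85, 71, 76, 45]
  [66, 53, 70, 76, 73, 64, 45]
  [73, 64, 85, 86, 71, 85, 52]
  [73, 64, 38, 85, 79, 90, 52]
  [67, 71, 76, 76, 59, 76, 22]
  [66, 37, 70, 37, 78, 37, 22]
G^⊗3:
  [73, 66, 70, 78, 78, 78, 52]
  [73, 71, 85, 85, 79, 85, 52]
  [70, 73, 76, 76, 66, 76, 52]
  [73, 71, 85, 86, 73, 85, 52]
  [67, 79, 85, 85, 73, 76, 45]
  [73, 64, 76, 76, 71, 76, 52]
  [70, 78, 78, 38, 66, 70, 52]
G^⊗4:
  [70, 78, 78, 78, 73, 76, 52]
  [73, 79, 85, 85, 73, 85, 52]
  [73, 66, 76, 76, 73, 76, 52]
  [73, 73, 85, 86, 73, 85, 52]
  [73, 73, 85, 85, 79, 85, 52]
  [73, 71, 76, 76, 73, 76, 52]
  [73, 66, 70, 78, 78, 78, 52]
Key observation: the optimum is the walk 3->6->4->3->6, with weight 93 min 76 min 85 min 93 = 76.
Optimal value attained by: walk 3->6->4->3->6.
Answer: (G^⊗4)[3][6] = 76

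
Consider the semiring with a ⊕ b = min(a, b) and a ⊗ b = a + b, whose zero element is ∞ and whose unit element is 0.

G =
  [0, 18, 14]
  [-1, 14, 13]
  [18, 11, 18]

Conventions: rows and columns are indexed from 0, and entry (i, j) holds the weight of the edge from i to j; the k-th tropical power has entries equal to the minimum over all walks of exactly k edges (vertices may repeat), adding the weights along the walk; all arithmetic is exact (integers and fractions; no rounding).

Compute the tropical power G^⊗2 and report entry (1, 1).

G^⊗2:
  [0, 18, 14]
  [-1, 17, 13]
  [10, 25, 24]
Key observation: the optimum is the walk 1->0->1, with weight (-1) + 18 = 17.
Optimal value attained by: walk 1->0->1.
Answer: (G^⊗2)[1][1] = 17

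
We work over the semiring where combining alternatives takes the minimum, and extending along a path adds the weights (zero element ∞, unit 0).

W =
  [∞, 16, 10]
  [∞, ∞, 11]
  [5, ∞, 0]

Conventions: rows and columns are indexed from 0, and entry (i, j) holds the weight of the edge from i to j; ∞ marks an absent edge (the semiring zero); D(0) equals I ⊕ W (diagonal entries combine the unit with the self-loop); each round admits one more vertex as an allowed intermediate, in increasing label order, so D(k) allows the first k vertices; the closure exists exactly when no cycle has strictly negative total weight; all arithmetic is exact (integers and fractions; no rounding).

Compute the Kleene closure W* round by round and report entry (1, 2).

D(0):
  [0, 16, 10]
  [∞, 0, 11]
  [5, ∞, 0]
D(1):
  [0, 16, 10]
  [∞, 0, 11]
  [5, 21, 0]
D(2):
  [0, 16, 10]
  [∞, 0, 11]
  [5, 21, 0]
D(3):
  [0, 16, 10]
  [16, 0, 11]
  [5, 21, 0]
Answer: W*[1][2] = 11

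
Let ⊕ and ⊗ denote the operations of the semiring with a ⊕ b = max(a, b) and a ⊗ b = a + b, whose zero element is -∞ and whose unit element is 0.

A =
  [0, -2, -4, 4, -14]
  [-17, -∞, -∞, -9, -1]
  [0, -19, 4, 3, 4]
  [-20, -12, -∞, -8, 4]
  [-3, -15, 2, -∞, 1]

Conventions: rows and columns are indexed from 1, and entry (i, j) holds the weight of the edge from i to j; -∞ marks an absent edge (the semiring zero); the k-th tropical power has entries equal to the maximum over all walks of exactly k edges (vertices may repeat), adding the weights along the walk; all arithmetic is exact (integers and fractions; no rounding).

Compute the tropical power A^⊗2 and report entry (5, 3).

A^⊗2:
  [0, -2, 0, 4, 8]
  [-4, -16, 1, -13, 0]
  [4, -2, 8, 7, 8]
  [1, -11, 6, -16, 5]
  [2, -5, 6, 5, 6]
Key observation: the optimum is the walk 5->3->3, with weight 2 + 4 = 6.
Optimal value attained by: walk 5->3->3.
Answer: (A^⊗2)[5][3] = 6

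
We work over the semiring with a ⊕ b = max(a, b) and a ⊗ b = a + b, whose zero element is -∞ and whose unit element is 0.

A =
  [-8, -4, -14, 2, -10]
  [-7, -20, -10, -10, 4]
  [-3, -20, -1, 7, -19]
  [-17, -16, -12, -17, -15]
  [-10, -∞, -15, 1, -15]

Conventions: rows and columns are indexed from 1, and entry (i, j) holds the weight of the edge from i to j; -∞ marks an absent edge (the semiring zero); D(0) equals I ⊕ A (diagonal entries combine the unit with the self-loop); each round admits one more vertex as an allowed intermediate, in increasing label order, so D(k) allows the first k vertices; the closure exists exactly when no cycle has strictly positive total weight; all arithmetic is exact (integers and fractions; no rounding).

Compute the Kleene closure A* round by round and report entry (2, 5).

D(0):
  [0, -4, -14, 2, -10]
  [-7, 0, -10, -10, 4]
  [-3, -20, 0, 7, -19]
  [-17, -16, -12, 0, -15]
  [-10, -∞, -15, 1, 0]
D(1):
  [0, -4, -14, 2, -10]
  [-7, 0, -10, -5, 4]
  [-3, -7, 0, 7, -13]
  [-17, -16, -12, 0, -15]
  [-10, -14, -15, 1, 0]
D(2):
  [0, -4, -14, 2, 0]
  [-7, 0, -10, -5, 4]
  [-3, -7, 0, 7, -3]
  [-17, -16, -12, 0, -12]
  [-10, -14, -15, 1, 0]
D(3):
  [0, -4, -14, 2, 0]
  [-7, 0, -10, -3, 4]
  [-3, -7, 0, 7, -3]
  [-15, -16, -12, 0, -12]
  [-10, -14, -15, 1, 0]
D(4):
  [0, -4, -10, 2, 0]
  [-7, 0, -10, -3, 4]
  [-3, -7, 0, 7, -3]
  [-15, -16, -12, 0, -12]
  [-10, -14, -11, 1, 0]
D(5):
  [0, -4, -10, 2, 0]
  [-6, 0, -7, 5, 4]
  [-3, -7, 0, 7, -3]
  [-15, -16, -12, 0, -12]
  [-10, -14, -11, 1, 0]
Answer: A*[2][5] = 4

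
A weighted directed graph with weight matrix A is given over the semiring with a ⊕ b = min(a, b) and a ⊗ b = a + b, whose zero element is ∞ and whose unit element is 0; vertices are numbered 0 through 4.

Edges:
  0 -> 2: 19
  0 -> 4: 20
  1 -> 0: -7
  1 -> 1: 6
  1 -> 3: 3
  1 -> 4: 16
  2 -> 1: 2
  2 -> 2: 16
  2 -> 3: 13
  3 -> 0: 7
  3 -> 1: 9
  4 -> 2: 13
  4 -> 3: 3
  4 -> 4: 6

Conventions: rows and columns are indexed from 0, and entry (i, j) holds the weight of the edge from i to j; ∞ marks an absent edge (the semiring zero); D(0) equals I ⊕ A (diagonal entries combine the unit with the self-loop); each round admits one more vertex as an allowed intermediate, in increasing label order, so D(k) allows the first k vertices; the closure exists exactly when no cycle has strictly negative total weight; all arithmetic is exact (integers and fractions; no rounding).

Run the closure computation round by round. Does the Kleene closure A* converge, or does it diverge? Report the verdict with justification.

D(0):
  [0, ∞, 19, ∞, 20]
  [-7, 0, ∞, 3, 16]
  [∞, 2, 0, 13, ∞]
  [7, 9, ∞, 0, ∞]
  [∞, ∞, 13, 3, 0]
D(1):
  [0, ∞, 19, ∞, 20]
  [-7, 0, 12, 3, 13]
  [∞, 2, 0, 13, ∞]
  [7, 9, 26, 0, 27]
  [∞, ∞, 13, 3, 0]
D(2):
  [0, ∞, 19, ∞, 20]
  [-7, 0, 12, 3, 13]
  [-5, 2, 0, 5, 15]
  [2, 9, 21, 0, 22]
  [∞, ∞, 13, 3, 0]
D(3):
  [0, 21, 19, 24, 20]
  [-7, 0, 12, 3, 13]
  [-5, 2, 0, 5, 15]
  [2, 9, 21, 0, 22]
  [8, 15, 13, 3, 0]
D(4):
  [0, 21, 19, 24, 20]
  [-7, 0, 12, 3, 13]
  [-5, 2, 0, 5, 15]
  [2, 9, 21, 0, 22]
  [5, 12, 13, 3, 0]
D(5):
  [0, 21, 19, 23, 20]
  [-7, 0, 12, 3, 13]
  [-5, 2, 0, 5, 15]
  [2, 9, 21, 0, 22]
  [5, 12, 13, 3, 0]
Key observation: every diagonal entry stays at the unit through all rounds, so no improving cycle exists.
Answer: CONVERGES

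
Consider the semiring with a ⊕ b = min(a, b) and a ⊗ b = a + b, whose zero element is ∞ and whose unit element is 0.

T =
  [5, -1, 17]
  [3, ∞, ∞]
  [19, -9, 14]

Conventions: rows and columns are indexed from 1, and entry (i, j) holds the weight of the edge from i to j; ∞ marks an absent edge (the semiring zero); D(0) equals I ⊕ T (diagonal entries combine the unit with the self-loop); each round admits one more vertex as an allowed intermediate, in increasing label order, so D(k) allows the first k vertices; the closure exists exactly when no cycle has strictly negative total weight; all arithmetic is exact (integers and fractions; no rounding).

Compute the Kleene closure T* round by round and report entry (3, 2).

D(0):
  [0, -1, 17]
  [3, 0, ∞]
  [19, -9, 0]
D(1):
  [0, -1, 17]
  [3, 0, 20]
  [19, -9, 0]
D(2):
  [0, -1, 17]
  [3, 0, 20]
  [-6, -9, 0]
D(3):
  [0, -1, 17]
  [3, 0, 20]
  [-6, -9, 0]
Answer: T*[3][2] = -9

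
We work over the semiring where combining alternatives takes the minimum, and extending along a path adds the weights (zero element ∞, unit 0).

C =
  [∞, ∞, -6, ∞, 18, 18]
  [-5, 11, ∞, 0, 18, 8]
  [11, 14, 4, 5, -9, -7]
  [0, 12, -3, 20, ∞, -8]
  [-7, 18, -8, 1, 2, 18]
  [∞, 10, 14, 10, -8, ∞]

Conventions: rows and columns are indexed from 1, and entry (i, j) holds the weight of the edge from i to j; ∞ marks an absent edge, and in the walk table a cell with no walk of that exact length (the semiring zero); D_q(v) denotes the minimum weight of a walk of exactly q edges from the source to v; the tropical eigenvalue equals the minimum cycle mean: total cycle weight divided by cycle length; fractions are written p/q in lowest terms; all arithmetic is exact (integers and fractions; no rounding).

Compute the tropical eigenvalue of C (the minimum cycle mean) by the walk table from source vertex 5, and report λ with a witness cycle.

q=0: [∞, ∞, ∞, ∞, 0, ∞]
q=1: [-7, 18, -8, 1, 2, 18]
q=2: [-5, 6, -13, -3, -17, -15]
q=3: [-24, -5, -25, -16, -23, -20]
q=4: [-30, -11, -31, -22, -34, -32]
q=5: [-41, -22, -42, -33, -40, -38]
q=6: [-47, -28, -48, -39, -51, -49]
Optimal cycle mean attained by: cycle 3->5->3, total (-9) + (-8), length 2.
Answer: λ = -17/2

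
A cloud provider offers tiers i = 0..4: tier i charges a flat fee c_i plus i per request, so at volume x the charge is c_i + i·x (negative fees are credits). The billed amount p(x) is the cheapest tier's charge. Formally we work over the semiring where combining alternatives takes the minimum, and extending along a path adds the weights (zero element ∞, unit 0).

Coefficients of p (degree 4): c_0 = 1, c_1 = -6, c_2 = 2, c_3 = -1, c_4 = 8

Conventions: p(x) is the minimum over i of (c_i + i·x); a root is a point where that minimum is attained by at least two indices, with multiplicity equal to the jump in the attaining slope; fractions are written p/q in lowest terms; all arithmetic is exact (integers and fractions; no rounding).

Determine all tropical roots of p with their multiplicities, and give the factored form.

hull edge (i=0, c=1) to (i=1, c=-6): slope -7, span 1
hull edge (i=1, c=-6) to (i=3, c=-1): slope 5/2, span 2
hull edge (i=3, c=-1) to (i=4, c=8): slope 9, span 1
Factored form: p(x) = 8 ⊗ (x ⊕ (-9)) ⊗ (x ⊕ (-5/2)) ⊗ (x ⊕ (-5/2)) ⊗ (x ⊕ 7)
Answer: roots = -9 (mult 1), -5/2 (mult 2), 7 (mult 1)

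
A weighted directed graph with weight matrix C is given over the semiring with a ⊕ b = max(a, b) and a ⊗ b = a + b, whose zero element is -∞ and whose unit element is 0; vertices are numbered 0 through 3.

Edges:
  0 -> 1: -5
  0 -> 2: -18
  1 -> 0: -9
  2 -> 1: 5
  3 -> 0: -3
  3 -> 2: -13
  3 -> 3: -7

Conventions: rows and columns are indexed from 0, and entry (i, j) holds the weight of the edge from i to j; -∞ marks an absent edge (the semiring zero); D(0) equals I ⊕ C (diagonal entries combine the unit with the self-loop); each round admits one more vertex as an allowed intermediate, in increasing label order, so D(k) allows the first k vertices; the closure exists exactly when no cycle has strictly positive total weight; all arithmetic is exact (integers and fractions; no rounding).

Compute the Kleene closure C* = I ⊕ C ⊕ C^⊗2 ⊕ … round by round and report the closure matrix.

D(0):
  [0, -5, -18, -∞]
  [-9, 0, -∞, -∞]
  [-∞, 5, 0, -∞]
  [-3, -∞, -13, 0]
D(1):
  [0, -5, -18, -∞]
  [-9, 0, -27, -∞]
  [-∞, 5, 0, -∞]
  [-3, -8, -13, 0]
D(2):
  [0, -5, -18, -∞]
  [-9, 0, -27, -∞]
  [-4, 5, 0, -∞]
  [-3, -8, -13, 0]
D(3):
  [0, -5, -18, -∞]
  [-9, 0, -27, -∞]
  [-4, 5, 0, -∞]
  [-3, -8, -13, 0]
D(4):
  [0, -5, -18, -∞]
  [-9, 0, -27, -∞]
  [-4, 5, 0, -∞]
  [-3, -8, -13, 0]
Answer: C* = [[0, -5, -18, -∞], [-9, 0, -27, -∞], [-4, 5, 0, -∞], [-3, -8, -13, 0]]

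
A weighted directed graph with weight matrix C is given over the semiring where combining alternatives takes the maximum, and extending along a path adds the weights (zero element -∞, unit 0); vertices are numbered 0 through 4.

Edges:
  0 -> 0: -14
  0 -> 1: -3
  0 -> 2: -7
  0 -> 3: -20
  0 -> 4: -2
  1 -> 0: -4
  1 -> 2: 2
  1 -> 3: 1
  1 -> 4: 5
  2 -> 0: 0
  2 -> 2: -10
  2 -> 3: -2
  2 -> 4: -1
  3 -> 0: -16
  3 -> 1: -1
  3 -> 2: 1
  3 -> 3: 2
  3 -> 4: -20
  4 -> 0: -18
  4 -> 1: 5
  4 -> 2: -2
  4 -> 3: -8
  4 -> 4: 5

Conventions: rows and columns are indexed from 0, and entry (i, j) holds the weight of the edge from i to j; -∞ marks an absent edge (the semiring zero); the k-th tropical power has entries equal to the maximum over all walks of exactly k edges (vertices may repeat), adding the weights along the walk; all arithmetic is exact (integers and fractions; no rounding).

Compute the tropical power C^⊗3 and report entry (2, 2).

C^⊗2:
  [-7, 3, -1, -2, 3]
  [2, 10, 3, 3, 10]
  [-10, 4, -1, 0, 4]
  [1, 1, 3, 4, 4]
  [1, 10, 7, 6, 10]
C^⊗3:
  [-1, 8, 5, 4, 8]
  [6, 15, 12, 11, 15]
  [0, 9, 6, 5, 9]
  [3, 9, 5, 6, 9]
  [7, 15, 12, 11, 15]
Key observation: the optimum is the walk 2->4->1->2, with weight (-1) + 5 + 2 = 6.
Optimal value attained by: walk 2->4->1->2.
Answer: (C^⊗3)[2][2] = 6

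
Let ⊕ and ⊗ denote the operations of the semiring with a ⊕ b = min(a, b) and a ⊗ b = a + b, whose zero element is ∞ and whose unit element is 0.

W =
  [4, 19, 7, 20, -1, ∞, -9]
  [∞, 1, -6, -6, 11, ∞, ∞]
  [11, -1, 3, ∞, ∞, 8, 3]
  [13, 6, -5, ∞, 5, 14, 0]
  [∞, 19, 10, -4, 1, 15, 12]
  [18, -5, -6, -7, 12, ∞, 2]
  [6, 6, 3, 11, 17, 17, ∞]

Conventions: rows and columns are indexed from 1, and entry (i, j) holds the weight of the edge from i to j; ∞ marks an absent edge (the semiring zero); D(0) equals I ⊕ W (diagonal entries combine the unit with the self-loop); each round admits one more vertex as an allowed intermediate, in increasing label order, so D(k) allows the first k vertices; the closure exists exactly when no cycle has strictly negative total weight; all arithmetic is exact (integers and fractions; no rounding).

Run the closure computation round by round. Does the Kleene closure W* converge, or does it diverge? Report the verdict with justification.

D(0):
  [0, 19, 7, 20, -1, ∞, -9]
  [∞, 0, -6, -6, 11, ∞, ∞]
  [11, -1, 0, ∞, ∞, 8, 3]
  [13, 6, -5, 0, 5, 14, 0]
  [∞, 19, 10, -4, 0, 15, 12]
  [18, -5, -6, -7, 12, 0, 2]
  [6, 6, 3, 11, 17, 17, 0]
Detection: at round 1, diagonal entry (7, 7) turns strictly negative.
Key observation: the cycle 7->1->7 has total weight 6 + (-9), which is strictly negative.
Answer: DIVERGES — negative cycle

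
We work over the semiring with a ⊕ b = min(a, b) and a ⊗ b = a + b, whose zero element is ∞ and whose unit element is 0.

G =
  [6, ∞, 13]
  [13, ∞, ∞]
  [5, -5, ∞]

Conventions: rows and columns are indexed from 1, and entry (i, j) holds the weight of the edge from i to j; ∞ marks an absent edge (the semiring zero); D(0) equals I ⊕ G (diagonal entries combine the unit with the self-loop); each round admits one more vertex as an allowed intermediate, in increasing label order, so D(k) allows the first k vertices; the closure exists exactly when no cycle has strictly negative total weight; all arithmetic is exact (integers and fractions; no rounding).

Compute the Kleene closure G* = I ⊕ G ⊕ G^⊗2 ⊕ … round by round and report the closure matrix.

D(0):
  [0, ∞, 13]
  [13, 0, ∞]
  [5, -5, 0]
D(1):
  [0, ∞, 13]
  [13, 0, 26]
  [5, -5, 0]
D(2):
  [0, ∞, 13]
  [13, 0, 26]
  [5, -5, 0]
D(3):
  [0, 8, 13]
  [13, 0, 26]
  [5, -5, 0]
Answer: G* = [[0, 8, 13], [13, 0, 26], [5, -5, 0]]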